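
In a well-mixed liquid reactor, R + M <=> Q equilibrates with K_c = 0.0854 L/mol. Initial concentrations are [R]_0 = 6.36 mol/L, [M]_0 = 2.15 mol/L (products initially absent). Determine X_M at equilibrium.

Let X = conversion of M; extent ξ = 2.15·X mol/L.
Concentrations: [R] = 6.36 − 2.15X; [M] = 2.15 − 2.15X; [Q] = 2.15X.
K_c = [Q] / ([R] [M]).
Equating to 0.0854 L/mol: the physical root is X = 0.326.

X = 0.326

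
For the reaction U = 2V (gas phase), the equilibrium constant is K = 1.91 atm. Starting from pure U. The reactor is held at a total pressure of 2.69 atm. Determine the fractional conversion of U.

X = 0.388

Take 1 mol U as basis and let X be its fractional conversion, so ξ = X.
Species balance: n_U = 1 − X; n_V = 2X.
Summing: n_T = 1 + X.
y_i = n_i/n_T, p_i = y_i·P. K = p_V^2 / (p_U).
Equating to 1.91 atm and solving on 0 < X < 1: X = 0.388.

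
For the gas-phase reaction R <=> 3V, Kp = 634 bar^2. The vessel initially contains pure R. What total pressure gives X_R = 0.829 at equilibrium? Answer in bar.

Take 1 mol R as basis and let X be its fractional conversion, so ξ = X.
Species balance: n_R = 1 − X; n_V = 3X.
n_T = Σnᵢ = 1 + 2X.
Kp = p_V^3 / (p_R) with p_i = (n_i/n_T)·P.
At X = 0.829: the mole-fraction product g(X) = Π y_i^ν_i = 12.73. Since Kp = g(X)·P^{2}, P = (Kp/g)^(1/2) = (634/12.73)^(1/2) = 7.06 bar.

P = 7.06 bar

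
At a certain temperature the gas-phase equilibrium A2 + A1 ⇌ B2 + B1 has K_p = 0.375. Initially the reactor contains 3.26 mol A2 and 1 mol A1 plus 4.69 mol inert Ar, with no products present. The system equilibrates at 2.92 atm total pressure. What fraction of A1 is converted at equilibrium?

Basis: 1 mol A1 initially; let X = conversion of A1. Extent ξ = X.
At extent ξ: n_A2 = 3.26 − X; n_A1 = 1 − X; n_B2 = X; n_B1 = X; n_I = 4.69 (inert).
Total moles n_T = 8.95 (Δν = 0, constant).
Mole fractions y_i = n_i/n_T; K_p = p_B2 p_B1 / (p_A2 p_A1) with p_i = y_i·P.
Substituting and setting equal to 0.375 gives a polynomial in X; the root in (0,1) is X = 0.617.

X = 0.617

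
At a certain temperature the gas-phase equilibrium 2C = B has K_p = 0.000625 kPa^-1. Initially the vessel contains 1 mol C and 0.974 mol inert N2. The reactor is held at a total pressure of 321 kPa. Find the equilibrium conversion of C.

X = 0.152

Let X = conversion of C (basis 1 mol C); extent of reaction ξ = 0.5X.
At extent ξ: n_C = 1 − X; n_B = 0.5X; n_I = 0.974 (inert).
Summing: n_T = 1.97 − 0.5X.
Mole fractions y_i = n_i/n_T; K_p = p_B / (p_C^2) with p_i = y_i·P.
This yields a degree-2 equation in X; solving on (0,1), X = 0.152.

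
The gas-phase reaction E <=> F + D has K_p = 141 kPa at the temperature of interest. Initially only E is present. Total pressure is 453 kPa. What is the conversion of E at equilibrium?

X = 0.487

Basis: 1 mol E initially; let X = conversion of E. Extent ξ = X.
Moles: n_E = 1 − X; n_F = X; n_D = X.
Total moles n_T = 1 + X.
y_i = n_i/n_T, p_i = y_i·P. K_p = p_F p_D / (p_E).
Equating to 141 kPa and solving on 0 < X < 1: X = 0.487.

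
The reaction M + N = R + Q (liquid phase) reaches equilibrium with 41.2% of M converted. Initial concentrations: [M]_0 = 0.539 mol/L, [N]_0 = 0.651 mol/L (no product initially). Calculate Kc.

Kc = 0.363

Let X = conversion of M.
Concentrations: [M] = 0.539 − 0.539X; [N] = 0.651 − 0.539X; [R] = 0.539X; [Q] = 0.539X.
At X = 0.412: [M] = 0.317, [N] = 0.429, [R] = 0.222, [Q] = 0.222.
Kc = [R] [Q] / ([M] [N]) = 0.363.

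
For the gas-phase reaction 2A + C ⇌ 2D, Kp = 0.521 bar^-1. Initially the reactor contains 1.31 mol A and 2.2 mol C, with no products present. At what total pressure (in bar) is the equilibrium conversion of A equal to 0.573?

P = 5.94 bar

Take 1.31 mol A as basis and let X be its fractional conversion, so ξ = 0.655X.
Moles: n_A = 1.31 − 1.31X; n_C = 2.2 − 0.655X; n_D = 1.31X.
n_T = Σnᵢ = 3.51 − 0.655X.
Kp = p_D^2 / (p_A^2 p_C) with p_i = (n_i/n_T)·P.
At X = 0.573: the mole-fraction product g(X) = Π y_i^ν_i = 3.094. Since Kp = g(X)·P^{-1}, P = (g/Kp)^(1/1) = (3.094/0.521)^(1/1) = 5.94 bar.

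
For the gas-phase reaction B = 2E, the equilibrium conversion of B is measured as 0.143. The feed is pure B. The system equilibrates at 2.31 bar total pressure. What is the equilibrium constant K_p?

Basis: 1 mol B initially; let X = conversion of B. Extent ξ = X.
Mole table: n_B = 1 − X; n_E = 2X.
Total moles n_T = 1 + X.
At X = 0.143: n_B = 0.857, n_E = 0.286, n_T = 1.14.
p_i = (n_i/n_T)·P. K_p = p_E^2 / (p_B) = 0.193 bar.

K_p = 0.193 bar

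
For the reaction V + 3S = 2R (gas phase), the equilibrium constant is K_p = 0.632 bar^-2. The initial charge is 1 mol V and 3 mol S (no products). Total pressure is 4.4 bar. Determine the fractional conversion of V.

X = 0.575

Take 1 mol V as basis and let X be its fractional conversion, so ξ = X.
Mole table: n_V = 1 − X; n_S = 3 − 3X; n_R = 2X.
Total moles n_T = 4 − 2X.
With p_i = (n_i/n_T)P, K_p = p_R^2 / (p_V p_S^3).
Substituting and setting equal to 0.632 bar^-2 gives a polynomial in X; the root in (0,1) is X = 0.575.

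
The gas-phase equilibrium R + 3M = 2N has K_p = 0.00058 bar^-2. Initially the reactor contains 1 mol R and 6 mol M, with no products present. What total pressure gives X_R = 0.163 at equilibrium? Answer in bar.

Basis: 1 mol R initially; let X = conversion of R. Extent ξ = X.
At extent ξ: n_R = 1 − X; n_M = 6 − 3X; n_N = 2X.
n_T = Σnᵢ = 7 − 2X.
K_p = p_N^2 / (p_R p_M^3) with p_i = (n_i/n_T)·P.
At X = 0.163: the mole-fraction product g(X) = Π y_i^ν_i = 0.03379. Since K_p = g(X)·P^{-2}, P = (g/K_p)^(1/2) = (0.03379/0.00058)^(1/2) = 7.63 bar.

P = 7.63 bar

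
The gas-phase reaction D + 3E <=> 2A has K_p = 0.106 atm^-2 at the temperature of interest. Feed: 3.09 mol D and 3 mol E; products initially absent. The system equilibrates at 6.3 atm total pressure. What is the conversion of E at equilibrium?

X = 0.536

Take 3 mol E as basis and let X be its fractional conversion, so ξ = X.
Species balance: n_D = 3.09 − X; n_E = 3 − 3X; n_A = 2X.
n_T = Σnᵢ = 6.09 − 2X.
With p_i = (n_i/n_T)P, K_p = p_A^2 / (p_D p_E^3).
Equating to 0.106 atm^-2 and solving on 0 < X < 1: X = 0.536.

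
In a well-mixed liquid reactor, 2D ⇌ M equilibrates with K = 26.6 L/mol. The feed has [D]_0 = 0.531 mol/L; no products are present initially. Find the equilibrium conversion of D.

Let X = conversion of D; extent ξ = 0.531X/2 mol/L.
Concentrations: [D] = 0.531 − 0.531X; [M] = 0.266X.
K = [M] / ([D]^2).
This equals 26.6 at X = 0.829 (the root in 0 < X < 1).

X = 0.829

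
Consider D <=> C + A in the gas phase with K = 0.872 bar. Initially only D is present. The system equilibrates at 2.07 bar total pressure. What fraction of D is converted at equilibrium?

Take 1 mol D as basis and let X be its fractional conversion, so ξ = X.
At extent ξ: n_D = 1 − X; n_C = X; n_A = X.
Total moles n_T = 1 + X.
Mole fractions y_i = n_i/n_T; K = p_C p_A / (p_D) with p_i = y_i·P.
Setting this equal to 0.872 bar and taking the physical root (0 < X < 1) gives X = 0.544.

X = 0.544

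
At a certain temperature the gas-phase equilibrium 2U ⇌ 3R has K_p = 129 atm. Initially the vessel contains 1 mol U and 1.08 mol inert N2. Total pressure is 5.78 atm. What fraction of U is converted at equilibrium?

Let X = conversion of U (basis 1 mol U); extent of reaction ξ = 0.5X.
Mole table: n_U = 1 − X; n_R = 1.5X; n_I = 1.08 (inert).
Total moles n_T = 2.08 + 0.5X.
Mole fractions y_i = n_i/n_T; K_p = p_R^3 / (p_U^2) with p_i = y_i·P.
Setting this equal to 129 atm and taking the physical root (0 < X < 1) gives X = 0.818.

X = 0.818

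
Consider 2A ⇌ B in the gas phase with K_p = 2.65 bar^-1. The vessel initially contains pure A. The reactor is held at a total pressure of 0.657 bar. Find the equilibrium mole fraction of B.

y_B = 0.477

Let X = conversion of A (basis 1 mol A); extent of reaction ξ = 0.5X.
Mole table: n_A = 1 − X; n_B = 0.5X.
n_T = Σnᵢ = 1 − 0.5X.
y_i = n_i/n_T, p_i = y_i·P. K_p = p_B / (p_A^2).
This yields a degree-2 equation in X; solving on (0,1), X = 0.646.
Then n_B = 0.323, n_T = 0.677, so y_B = 0.477.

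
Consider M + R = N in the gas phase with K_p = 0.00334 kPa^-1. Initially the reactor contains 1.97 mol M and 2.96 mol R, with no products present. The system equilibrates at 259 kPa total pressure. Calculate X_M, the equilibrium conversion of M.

X = 0.319

Basis: 1.97 mol M initially; let X = conversion of M. Extent ξ = 1.97X.
At extent ξ: n_M = 1.97 − 1.97X; n_R = 2.96 − 1.97X; n_N = 1.97X.
n_T = Σnᵢ = 4.93 − 1.97X.
With p_i = (n_i/n_T)P, K_p = p_N / (p_M p_R).
Setting this equal to 0.00334 kPa^-1 and taking the physical root (0 < X < 1) gives X = 0.319.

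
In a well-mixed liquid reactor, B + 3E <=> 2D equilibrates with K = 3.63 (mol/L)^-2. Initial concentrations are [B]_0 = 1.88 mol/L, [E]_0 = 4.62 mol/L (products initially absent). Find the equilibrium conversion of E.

Let X = conversion of E; extent ξ = 4.62X/3 mol/L.
Concentrations: [B] = 1.88 − 1.54X; [E] = 4.62 − 4.62X; [D] = 3.08X.
K = [D]^2 / ([B] [E]^3).
This equals 3.63 at X = 0.733 (the root in 0 < X < 1).

X = 0.733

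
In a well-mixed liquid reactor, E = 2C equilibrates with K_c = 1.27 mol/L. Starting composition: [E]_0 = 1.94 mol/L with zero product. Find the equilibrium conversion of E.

Let X = conversion of E; extent ξ = 1.94·X mol/L.
Concentrations: [E] = 1.94 − 1.94X; [C] = 3.88X.
K_c = [C]^2 / ([E]).
This equals 1.27 at X = 0.331 (the root in 0 < X < 1).

X = 0.331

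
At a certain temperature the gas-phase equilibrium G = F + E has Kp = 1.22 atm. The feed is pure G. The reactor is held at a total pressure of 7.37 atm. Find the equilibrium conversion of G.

Let X = conversion of G (basis 1 mol G); extent of reaction ξ = X.
Species balance: n_G = 1 − X; n_F = X; n_E = X.
Total moles n_T = 1 + X.
Mole fractions y_i = n_i/n_T; Kp = p_F p_E / (p_G) with p_i = y_i·P.
This yields a degree-2 equation in X; solving on (0,1), X = 0.377.

X = 0.377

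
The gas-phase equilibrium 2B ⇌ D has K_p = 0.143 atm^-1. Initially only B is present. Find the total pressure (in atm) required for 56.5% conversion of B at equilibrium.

P = 7.49 atm

Basis: 1 mol B initially; let X = conversion of B. Extent ξ = 0.5X.
Species balance: n_B = 1 − X; n_D = 0.5X.
n_T = Σnᵢ = 1 − 0.5X.
K_p = p_D / (p_B^2) with p_i = (n_i/n_T)·P.
At X = 0.565: the mole-fraction product g(X) = Π y_i^ν_i = 1.071. Since K_p = g(X)·P^{-1}, P = (g/K_p)^(1/1) = (1.071/0.143)^(1/1) = 7.49 atm.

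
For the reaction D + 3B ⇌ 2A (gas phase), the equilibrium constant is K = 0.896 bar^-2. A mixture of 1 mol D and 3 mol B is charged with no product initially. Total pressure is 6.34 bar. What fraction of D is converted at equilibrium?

X = 0.663

Basis: 1 mol D initially; let X = conversion of D. Extent ξ = X.
Moles: n_D = 1 − X; n_B = 3 − 3X; n_A = 2X.
n_T = Σnᵢ = 4 − 2X.
With p_i = (n_i/n_T)P, K = p_A^2 / (p_D p_B^3).
Substituting and setting equal to 0.896 bar^-2 gives a polynomial in X; the root in (0,1) is X = 0.663.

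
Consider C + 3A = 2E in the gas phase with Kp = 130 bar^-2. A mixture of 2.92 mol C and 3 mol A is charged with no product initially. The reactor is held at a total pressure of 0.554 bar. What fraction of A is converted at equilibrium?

Let X = conversion of A (basis 3 mol A); extent of reaction ξ = X.
At extent ξ: n_C = 2.92 − X; n_A = 3 − 3X; n_E = 2X.
Total moles n_T = 5.92 − 2X.
y_i = n_i/n_T, p_i = y_i·P. Kp = p_E^2 / (p_C p_A^3).
Substituting and setting equal to 130 bar^-2 gives a polynomial in X; the root in (0,1) is X = 0.737.

X = 0.737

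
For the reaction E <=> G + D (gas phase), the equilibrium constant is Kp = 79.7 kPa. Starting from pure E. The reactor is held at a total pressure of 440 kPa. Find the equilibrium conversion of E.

Let X = conversion of E (basis 1 mol E); extent of reaction ξ = X.
Moles: n_E = 1 − X; n_G = X; n_D = X.
Total moles n_T = 1 + X.
With p_i = (n_i/n_T)P, Kp = p_G p_D / (p_E).
Equating to 79.7 kPa and solving on 0 < X < 1: X = 0.392.

X = 0.392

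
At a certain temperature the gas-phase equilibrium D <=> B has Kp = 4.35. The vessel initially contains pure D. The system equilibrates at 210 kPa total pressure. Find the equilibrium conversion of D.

X = 0.813

Take 1 mol D as basis and let X be its fractional conversion, so ξ = X.
Species balance: n_D = 1 − X; n_B = X.
Total moles n_T = 1 (Δν = 0, constant).
y_i = n_i/n_T, p_i = y_i·P. Kp = p_B / (p_D).
This yields a degree-1 equation in X; solving on (0,1), X = 0.813.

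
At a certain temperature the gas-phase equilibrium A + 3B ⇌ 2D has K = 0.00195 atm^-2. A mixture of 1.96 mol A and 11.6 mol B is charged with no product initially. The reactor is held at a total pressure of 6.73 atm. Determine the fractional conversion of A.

Basis: 1.96 mol A initially; let X = conversion of A. Extent ξ = 1.96X.
At extent ξ: n_A = 1.96 − 1.96X; n_B = 11.6 − 5.88X; n_D = 3.92X.
Total moles n_T = 13.6 − 3.92X.
Mole fractions y_i = n_i/n_T; K = p_D^2 / (p_A p_B^3) with p_i = y_i·P.
This yields a degree-4 equation in X; solving on (0,1), X = 0.239.

X = 0.239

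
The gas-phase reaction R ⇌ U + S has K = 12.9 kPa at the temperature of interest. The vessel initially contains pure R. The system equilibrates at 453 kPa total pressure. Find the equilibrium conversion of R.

X = 0.166

Take 1 mol R as basis and let X be its fractional conversion, so ξ = X.
Moles: n_R = 1 − X; n_U = X; n_S = X.
Summing: n_T = 1 + X.
With p_i = (n_i/n_T)P, K = p_U p_S / (p_R).
This yields a degree-2 equation in X; solving on (0,1), X = 0.166.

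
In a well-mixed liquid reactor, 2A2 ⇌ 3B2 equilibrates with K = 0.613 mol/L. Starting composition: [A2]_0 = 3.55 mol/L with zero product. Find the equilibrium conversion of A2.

Let X = conversion of A2; extent ξ = 3.55X/2 mol/L.
Concentrations: [A2] = 3.55 − 3.55X; [B2] = 5.32X.
K = [B2]^3 / ([A2]^2).
Solving K = 0.613 for X ∈ (0,1): X = 0.294.

X = 0.294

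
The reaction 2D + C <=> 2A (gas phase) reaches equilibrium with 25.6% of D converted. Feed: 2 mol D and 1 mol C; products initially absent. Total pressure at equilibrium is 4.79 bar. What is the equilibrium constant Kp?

Kp = 0.0912 bar^-1

Basis: 2 mol D initially; let X = conversion of D. Extent ξ = X.
Mole table: n_D = 2 − 2X; n_C = 1 − X; n_A = 2X.
Total moles n_T = 3 − X.
At X = 0.256: n_D = 1.49, n_C = 0.744, n_A = 0.512, n_T = 2.74.
p_i = (n_i/n_T)·P. Kp = p_A^2 / (p_D^2 p_C) = 0.0912 bar^-1.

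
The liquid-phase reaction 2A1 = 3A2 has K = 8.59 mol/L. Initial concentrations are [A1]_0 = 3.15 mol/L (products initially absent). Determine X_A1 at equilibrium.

X = 0.548

Let X = conversion of A1; extent ξ = 3.15X/2 mol/L.
Concentrations: [A1] = 3.15 − 3.15X; [A2] = 4.72X.
K = [A2]^3 / ([A1]^2).
This equals 8.59 at X = 0.548 (the root in 0 < X < 1).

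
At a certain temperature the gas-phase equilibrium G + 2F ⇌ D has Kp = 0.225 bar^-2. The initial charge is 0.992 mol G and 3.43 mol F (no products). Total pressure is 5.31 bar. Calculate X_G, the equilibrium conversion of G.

X = 0.737

Take 0.992 mol G as basis and let X be its fractional conversion, so ξ = 0.992X.
Species balance: n_G = 0.992 − 0.992X; n_F = 3.43 − 1.98X; n_D = 0.992X.
Summing: n_T = 4.42 − 1.98X.
With p_i = (n_i/n_T)P, Kp = p_D / (p_G p_F^2).
Substituting and setting equal to 0.225 bar^-2 gives a polynomial in X; the root in (0,1) is X = 0.737.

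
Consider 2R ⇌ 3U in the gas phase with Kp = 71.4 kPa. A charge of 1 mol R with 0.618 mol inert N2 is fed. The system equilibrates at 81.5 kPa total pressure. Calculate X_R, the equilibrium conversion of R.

Basis: 1 mol R initially; let X = conversion of R. Extent ξ = 0.5X.
Moles: n_R = 1 − X; n_U = 1.5X; n_I = 0.618 (inert).
n_T = Σnᵢ = 1.62 + 0.5X.
Mole fractions y_i = n_i/n_T; Kp = p_U^3 / (p_R^2) with p_i = y_i·P.
Equating to 71.4 kPa and solving on 0 < X < 1: X = 0.497.

X = 0.497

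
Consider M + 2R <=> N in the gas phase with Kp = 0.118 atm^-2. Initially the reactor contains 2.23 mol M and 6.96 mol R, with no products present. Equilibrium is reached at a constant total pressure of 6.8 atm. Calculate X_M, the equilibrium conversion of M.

X = 0.688

Basis: 2.23 mol M initially; let X = conversion of M. Extent ξ = 2.23X.
At extent ξ: n_M = 2.23 − 2.23X; n_R = 6.96 − 4.46X; n_N = 2.23X.
Total moles n_T = 9.19 − 4.46X.
Mole fractions y_i = n_i/n_T; Kp = p_N / (p_M p_R^2) with p_i = y_i·P.
Equating to 0.118 atm^-2 and solving on 0 < X < 1: X = 0.688.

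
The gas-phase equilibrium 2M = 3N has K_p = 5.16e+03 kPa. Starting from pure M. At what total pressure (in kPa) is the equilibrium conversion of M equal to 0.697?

P = 559 kPa

Take 1 mol M as basis and let X be its fractional conversion, so ξ = 0.5X.
Moles: n_M = 1 − X; n_N = 1.5X.
n_T = Σnᵢ = 1 + 0.5X.
K_p = p_N^3 / (p_M^2) with p_i = (n_i/n_T)·P.
At X = 0.697: the mole-fraction product g(X) = Π y_i^ν_i = 9.231. Since K_p = g(X)·P^{1}, P = (K_p/g)^(1/1) = (5.16e+03/9.231)^(1/1) = 559 kPa.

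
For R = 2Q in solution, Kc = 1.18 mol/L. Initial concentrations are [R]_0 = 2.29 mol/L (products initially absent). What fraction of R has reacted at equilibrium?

Let X = conversion of R; extent ξ = 2.29·X mol/L.
Concentrations: [R] = 2.29 − 2.29X; [Q] = 4.58X.
Kc = [Q]^2 / ([R]).
Setting equal to 1.18 and solving for X on (0,1) gives X = 0.300.

X = 0.300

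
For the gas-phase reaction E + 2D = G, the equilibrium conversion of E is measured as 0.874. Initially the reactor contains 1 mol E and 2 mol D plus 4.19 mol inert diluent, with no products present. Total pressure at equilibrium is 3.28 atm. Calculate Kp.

Kp = 301 atm^-2

Take 1 mol E as basis and let X be its fractional conversion, so ξ = X.
At extent ξ: n_E = 1 − X; n_D = 2 − 2X; n_G = X; n_I = 4.19 (inert).
Summing: n_T = 7.19 − 2X.
At X = 0.874: n_E = 0.126, n_D = 0.252, n_G = 0.874, n_T = 5.44.
p_i = (n_i/n_T)·P. Kp = p_G / (p_E p_D^2) = 301 atm^-2.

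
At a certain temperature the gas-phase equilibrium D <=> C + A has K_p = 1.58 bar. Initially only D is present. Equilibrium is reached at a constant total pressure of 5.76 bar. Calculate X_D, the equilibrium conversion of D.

X = 0.464

Basis: 1 mol D initially; let X = conversion of D. Extent ξ = X.
Moles: n_D = 1 − X; n_C = X; n_A = X.
Total moles n_T = 1 + X.
y_i = n_i/n_T, p_i = y_i·P. K_p = p_C p_A / (p_D).
This yields a degree-2 equation in X; solving on (0,1), X = 0.464.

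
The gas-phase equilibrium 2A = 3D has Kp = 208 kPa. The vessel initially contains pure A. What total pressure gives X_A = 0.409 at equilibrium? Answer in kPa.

Take 1 mol A as basis and let X be its fractional conversion, so ξ = 0.5X.
At extent ξ: n_A = 1 − X; n_D = 1.5X.
n_T = Σnᵢ = 1 + 0.5X.
Kp = p_D^3 / (p_A^2) with p_i = (n_i/n_T)·P.
At X = 0.409: the mole-fraction product g(X) = Π y_i^ν_i = 0.5489. Since Kp = g(X)·P^{1}, P = (Kp/g)^(1/1) = (208/0.5489)^(1/1) = 379 kPa.

P = 379 kPa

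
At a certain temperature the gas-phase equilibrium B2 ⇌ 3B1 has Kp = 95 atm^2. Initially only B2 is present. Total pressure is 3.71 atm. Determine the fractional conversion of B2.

Take 1 mol B2 as basis and let X be its fractional conversion, so ξ = X.
Moles: n_B2 = 1 − X; n_B1 = 3X.
Total moles n_T = 1 + 2X.
With p_i = (n_i/n_T)P, Kp = p_B1^3 / (p_B2).
Setting this equal to 95 atm^2 and taking the physical root (0 < X < 1) gives X = 0.741.

X = 0.741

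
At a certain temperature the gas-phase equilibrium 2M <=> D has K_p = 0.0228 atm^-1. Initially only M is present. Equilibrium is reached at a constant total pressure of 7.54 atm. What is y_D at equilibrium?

Take 1 mol M as basis and let X be its fractional conversion, so ξ = 0.5X.
Species balance: n_M = 1 − X; n_D = 0.5X.
Total moles n_T = 1 − 0.5X.
With p_i = (n_i/n_T)P, K_p = p_D / (p_M^2).
Equating to 0.0228 atm^-1 and solving on 0 < X < 1: X = 0.230.
Then n_D = 0.115, n_T = 0.885, so y_D = 0.130.

y_D = 0.130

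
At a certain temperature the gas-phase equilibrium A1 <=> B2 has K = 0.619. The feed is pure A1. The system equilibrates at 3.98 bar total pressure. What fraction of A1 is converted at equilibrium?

Take 1 mol A1 as basis and let X be its fractional conversion, so ξ = X.
Moles: n_A1 = 1 − X; n_B2 = X.
Total moles n_T = 1 (Δν = 0, constant).
y_i = n_i/n_T, p_i = y_i·P. K = p_B2 / (p_A1).
This yields a degree-1 equation in X; solving on (0,1), X = 0.382.

X = 0.382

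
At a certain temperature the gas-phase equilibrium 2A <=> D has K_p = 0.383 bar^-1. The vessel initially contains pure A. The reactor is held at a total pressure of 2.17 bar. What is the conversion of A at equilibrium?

Basis: 1 mol A initially; let X = conversion of A. Extent ξ = 0.5X.
Moles: n_A = 1 − X; n_D = 0.5X.
Total moles n_T = 1 − 0.5X.
Mole fractions y_i = n_i/n_T; K_p = p_D / (p_A^2) with p_i = y_i·P.
Setting this equal to 0.383 bar^-1 and taking the physical root (0 < X < 1) gives X = 0.519.

X = 0.519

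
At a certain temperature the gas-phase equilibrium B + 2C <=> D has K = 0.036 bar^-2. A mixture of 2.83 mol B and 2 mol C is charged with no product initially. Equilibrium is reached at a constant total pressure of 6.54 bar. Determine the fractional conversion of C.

X = 0.365

Take 2 mol C as basis and let X be its fractional conversion, so ξ = X.
Species balance: n_B = 2.83 − X; n_C = 2 − 2X; n_D = X.
n_T = Σnᵢ = 4.83 − 2X.
With p_i = (n_i/n_T)P, K = p_D / (p_B p_C^2).
Equating to 0.036 bar^-2 and solving on 0 < X < 1: X = 0.365.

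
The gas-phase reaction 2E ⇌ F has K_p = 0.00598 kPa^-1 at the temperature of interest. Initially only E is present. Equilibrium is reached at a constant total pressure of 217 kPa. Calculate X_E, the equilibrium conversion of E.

X = 0.598

Take 1 mol E as basis and let X be its fractional conversion, so ξ = 0.5X.
Mole table: n_E = 1 − X; n_F = 0.5X.
n_T = Σnᵢ = 1 − 0.5X.
y_i = n_i/n_T, p_i = y_i·P. K_p = p_F / (p_E^2).
This yields a degree-2 equation in X; solving on (0,1), X = 0.598.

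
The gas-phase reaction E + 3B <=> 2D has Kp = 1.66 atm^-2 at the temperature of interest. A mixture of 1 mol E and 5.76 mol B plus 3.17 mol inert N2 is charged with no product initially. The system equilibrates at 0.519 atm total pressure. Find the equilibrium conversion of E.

X = 0.315

Let X = conversion of E (basis 1 mol E); extent of reaction ξ = X.
At extent ξ: n_E = 1 − X; n_B = 5.76 − 3X; n_D = 2X; n_I = 3.17 (inert).
Total moles n_T = 9.93 − 2X.
y_i = n_i/n_T, p_i = y_i·P. Kp = p_D^2 / (p_E p_B^3).
Equating to 1.66 atm^-2 and solving on 0 < X < 1: X = 0.315.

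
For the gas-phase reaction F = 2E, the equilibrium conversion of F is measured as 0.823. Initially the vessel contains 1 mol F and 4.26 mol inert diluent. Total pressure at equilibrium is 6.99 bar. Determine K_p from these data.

Basis: 1 mol F initially; let X = conversion of F. Extent ξ = X.
At extent ξ: n_F = 1 − X; n_E = 2X; n_I = 4.26 (inert).
Total moles n_T = 5.26 + X.
At X = 0.823: n_F = 0.177, n_E = 1.65, n_T = 6.08.
p_i = (n_i/n_T)·P. K_p = p_E^2 / (p_F) = 17.6 bar.

K_p = 17.6 bar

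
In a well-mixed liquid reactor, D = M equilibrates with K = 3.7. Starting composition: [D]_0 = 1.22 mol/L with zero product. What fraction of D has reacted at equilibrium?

X = 0.787

Let X = conversion of D; extent ξ = 1.22·X mol/L.
Concentrations: [D] = 1.22 − 1.22X; [M] = 1.22X.
K = [M] / ([D]).
Solving K = 3.7 for X ∈ (0,1): X = 0.787.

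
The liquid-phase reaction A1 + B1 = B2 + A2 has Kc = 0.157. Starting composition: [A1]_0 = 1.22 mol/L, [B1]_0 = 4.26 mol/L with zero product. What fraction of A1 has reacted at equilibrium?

X = 0.490

Let X = conversion of A1; extent ξ = 1.22·X mol/L.
Concentrations: [A1] = 1.22 − 1.22X; [B1] = 4.26 − 1.22X; [B2] = 1.22X; [A2] = 1.22X.
Kc = [B2] [A2] / ([A1] [B1]).
Solving Kc = 0.157 for X ∈ (0,1): X = 0.490.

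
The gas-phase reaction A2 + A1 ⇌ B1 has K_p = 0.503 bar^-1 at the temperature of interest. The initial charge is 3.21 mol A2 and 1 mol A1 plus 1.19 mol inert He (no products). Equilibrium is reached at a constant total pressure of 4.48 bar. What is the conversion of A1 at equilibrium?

X = 0.553

Basis: 1 mol A1 initially; let X = conversion of A1. Extent ξ = X.
Species balance: n_A2 = 3.21 − X; n_A1 = 1 − X; n_B1 = X; n_I = 1.19 (inert).
n_T = Σnᵢ = 5.4 − X.
With p_i = (n_i/n_T)P, K_p = p_B1 / (p_A2 p_A1).
Substituting and setting equal to 0.503 bar^-1 gives a polynomial in X; the root in (0,1) is X = 0.553.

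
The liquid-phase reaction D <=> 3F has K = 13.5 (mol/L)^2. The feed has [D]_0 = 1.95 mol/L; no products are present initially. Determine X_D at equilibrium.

X = 0.423

Let X = conversion of D; extent ξ = 1.95·X mol/L.
Concentrations: [D] = 1.95 − 1.95X; [F] = 5.85X.
K = [F]^3 / ([D]).
Setting equal to 13.5 and solving for X on (0,1) gives X = 0.423.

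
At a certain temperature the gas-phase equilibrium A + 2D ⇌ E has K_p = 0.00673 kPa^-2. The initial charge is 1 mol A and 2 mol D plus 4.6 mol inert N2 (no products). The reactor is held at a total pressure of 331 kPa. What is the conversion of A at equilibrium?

Basis: 1 mol A initially; let X = conversion of A. Extent ξ = X.
At extent ξ: n_A = 1 − X; n_D = 2 − 2X; n_E = X; n_I = 4.6 (inert).
Total moles n_T = 7.6 − 2X.
y_i = n_i/n_T, p_i = y_i·P. K_p = p_E / (p_A p_D^2).
Substituting and setting equal to 0.00673 kPa^-2 gives a polynomial in X; the root in (0,1) is X = 0.787.

X = 0.787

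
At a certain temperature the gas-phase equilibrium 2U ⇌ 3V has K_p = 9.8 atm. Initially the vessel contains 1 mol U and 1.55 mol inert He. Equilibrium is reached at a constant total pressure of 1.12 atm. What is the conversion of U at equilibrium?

Let X = conversion of U (basis 1 mol U); extent of reaction ξ = 0.5X.
Mole table: n_U = 1 − X; n_V = 1.5X; n_I = 1.55 (inert).
Summing: n_T = 2.55 + 0.5X.
Mole fractions y_i = n_i/n_T; K_p = p_V^3 / (p_U^2) with p_i = y_i·P.
Substituting and setting equal to 9.8 atm gives a polynomial in X; the root in (0,1) is X = 0.760.

X = 0.760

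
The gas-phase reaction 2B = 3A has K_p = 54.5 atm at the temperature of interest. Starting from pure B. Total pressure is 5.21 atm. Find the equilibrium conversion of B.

X = 0.709

Let X = conversion of B (basis 1 mol B); extent of reaction ξ = 0.5X.
At extent ξ: n_B = 1 − X; n_A = 1.5X.
Total moles n_T = 1 + 0.5X.
y_i = n_i/n_T, p_i = y_i·P. K_p = p_A^3 / (p_B^2).
Equating to 54.5 atm and solving on 0 < X < 1: X = 0.709.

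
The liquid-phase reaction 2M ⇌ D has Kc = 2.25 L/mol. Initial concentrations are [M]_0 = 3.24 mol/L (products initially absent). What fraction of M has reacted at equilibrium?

Let X = conversion of M; extent ξ = 3.24X/2 mol/L.
Concentrations: [M] = 3.24 − 3.24X; [D] = 1.62X.
Kc = [D] / ([M]^2).
This equals 2.25 at X = 0.770 (the root in 0 < X < 1).

X = 0.770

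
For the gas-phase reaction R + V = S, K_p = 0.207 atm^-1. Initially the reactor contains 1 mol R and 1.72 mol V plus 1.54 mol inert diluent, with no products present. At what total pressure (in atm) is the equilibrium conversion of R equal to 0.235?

P = 4.02 atm

Let X = conversion of R (basis 1 mol R); extent of reaction ξ = X.
Species balance: n_R = 1 − X; n_V = 1.72 − X; n_S = X; n_I = 1.54 (inert).
n_T = Σnᵢ = 4.26 − X.
K_p = p_S / (p_R p_V) with p_i = (n_i/n_T)·P.
At X = 0.235: the mole-fraction product g(X) = Π y_i^ν_i = 0.8326. Since K_p = g(X)·P^{-1}, P = (g/K_p)^(1/1) = (0.8326/0.207)^(1/1) = 4.02 atm.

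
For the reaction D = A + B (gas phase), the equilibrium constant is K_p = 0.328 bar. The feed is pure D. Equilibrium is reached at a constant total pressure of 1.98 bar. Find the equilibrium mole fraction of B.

y_B = 0.274

Take 1 mol D as basis and let X be its fractional conversion, so ξ = X.
Mole table: n_D = 1 − X; n_A = X; n_B = X.
Total moles n_T = 1 + X.
Mole fractions y_i = n_i/n_T; K_p = p_A p_B / (p_D) with p_i = y_i·P.
Equating to 0.328 bar and solving on 0 < X < 1: X = 0.377.
Then n_B = 0.377, n_T = 1.38, so y_B = 0.274.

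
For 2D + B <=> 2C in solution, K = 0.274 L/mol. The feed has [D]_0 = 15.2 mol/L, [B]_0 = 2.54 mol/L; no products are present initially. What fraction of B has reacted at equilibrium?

X = 0.805

Let X = conversion of B; extent ξ = 2.54·X mol/L.
Concentrations: [D] = 15.2 − 5.08X; [B] = 2.54 − 2.54X; [C] = 5.08X.
K = [C]^2 / ([D]^2 [B]).
Equating to 0.274 L/mol: the physical root is X = 0.805.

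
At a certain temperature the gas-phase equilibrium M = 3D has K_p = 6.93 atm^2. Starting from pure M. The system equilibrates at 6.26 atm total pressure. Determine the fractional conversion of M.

Basis: 1 mol M initially; let X = conversion of M. Extent ξ = X.
Mole table: n_M = 1 − X; n_D = 3X.
n_T = Σnᵢ = 1 + 2X.
Mole fractions y_i = n_i/n_T; K_p = p_D^3 / (p_M) with p_i = y_i·P.
Setting this equal to 6.93 atm^2 and taking the physical root (0 < X < 1) gives X = 0.220.

X = 0.220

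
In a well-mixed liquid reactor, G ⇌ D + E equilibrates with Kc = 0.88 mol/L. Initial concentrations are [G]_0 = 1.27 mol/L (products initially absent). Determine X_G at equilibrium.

X = 0.555

Let X = conversion of G; extent ξ = 1.27·X mol/L.
Concentrations: [G] = 1.27 − 1.27X; [D] = 1.27X; [E] = 1.27X.
Kc = [D] [E] / ([G]).
This equals 0.88 at X = 0.555 (the root in 0 < X < 1).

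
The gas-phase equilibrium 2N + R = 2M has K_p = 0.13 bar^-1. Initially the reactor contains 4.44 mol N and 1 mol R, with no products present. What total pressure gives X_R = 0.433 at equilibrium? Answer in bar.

Let X = conversion of R (basis 1 mol R); extent of reaction ξ = X.
Moles: n_N = 4.44 − 2X; n_R = 1 − X; n_M = 2X.
n_T = Σnᵢ = 5.44 − X.
K_p = p_M^2 / (p_N^2 p_R) with p_i = (n_i/n_T)·P.
At X = 0.433: the mole-fraction product g(X) = Π y_i^ν_i = 0.5185. Since K_p = g(X)·P^{-1}, P = (g/K_p)^(1/1) = (0.5185/0.13)^(1/1) = 3.99 bar.

P = 3.99 bar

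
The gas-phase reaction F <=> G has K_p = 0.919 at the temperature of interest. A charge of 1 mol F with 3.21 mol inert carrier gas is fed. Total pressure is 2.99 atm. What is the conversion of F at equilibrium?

X = 0.479

Take 1 mol F as basis and let X be its fractional conversion, so ξ = X.
Species balance: n_F = 1 − X; n_G = X; n_I = 3.21 (inert).
n_T stays at 4.21 (no change in mole number).
With p_i = (n_i/n_T)P, K_p = p_G / (p_F).
Substituting and setting equal to 0.919 gives a polynomial in X; the root in (0,1) is X = 0.479.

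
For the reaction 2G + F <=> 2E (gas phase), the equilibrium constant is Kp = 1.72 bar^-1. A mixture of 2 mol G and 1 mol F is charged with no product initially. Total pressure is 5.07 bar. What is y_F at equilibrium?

y_F = 0.181

Let X = conversion of G (basis 2 mol G); extent of reaction ξ = X.
At extent ξ: n_G = 2 − 2X; n_F = 1 − X; n_E = 2X.
n_T = Σnᵢ = 3 − X.
With p_i = (n_i/n_T)P, Kp = p_E^2 / (p_G^2 p_F).
Setting this equal to 1.72 bar^-1 and taking the physical root (0 < X < 1) gives X = 0.557.
Then n_F = 0.443, n_T = 2.44, so y_F = 0.181.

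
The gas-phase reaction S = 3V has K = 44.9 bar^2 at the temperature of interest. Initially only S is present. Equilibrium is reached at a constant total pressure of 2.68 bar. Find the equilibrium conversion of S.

X = 0.725

Basis: 1 mol S initially; let X = conversion of S. Extent ξ = X.
At extent ξ: n_S = 1 − X; n_V = 3X.
n_T = Σnᵢ = 1 + 2X.
Mole fractions y_i = n_i/n_T; K = p_V^3 / (p_S) with p_i = y_i·P.
This yields a degree-3 equation in X; solving on (0,1), X = 0.725.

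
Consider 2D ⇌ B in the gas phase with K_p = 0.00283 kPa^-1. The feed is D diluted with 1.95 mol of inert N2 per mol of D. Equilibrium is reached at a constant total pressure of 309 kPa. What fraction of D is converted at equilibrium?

X = 0.303

Let X = conversion of D (basis 1 mol D); extent of reaction ξ = 0.5X.
Moles: n_D = 1 − X; n_B = 0.5X; n_I = 1.95 (inert).
n_T = Σnᵢ = 2.95 − 0.5X.
y_i = n_i/n_T, p_i = y_i·P. K_p = p_B / (p_D^2).
This yields a degree-2 equation in X; solving on (0,1), X = 0.303.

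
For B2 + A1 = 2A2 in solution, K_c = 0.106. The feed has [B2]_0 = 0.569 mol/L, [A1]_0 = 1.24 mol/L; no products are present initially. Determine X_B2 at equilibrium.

X = 0.204

Let X = conversion of B2; extent ξ = 0.569·X mol/L.
Concentrations: [B2] = 0.569 − 0.569X; [A1] = 1.24 − 0.569X; [A2] = 1.14X.
K_c = [A2]^2 / ([B2] [A1]).
Equating to 0.106: the physical root is X = 0.204.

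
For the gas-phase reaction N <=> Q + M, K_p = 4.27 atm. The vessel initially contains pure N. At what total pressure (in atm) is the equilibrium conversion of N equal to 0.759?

Let X = conversion of N (basis 1 mol N); extent of reaction ξ = X.
Species balance: n_N = 1 − X; n_Q = X; n_M = X.
Summing: n_T = 1 + X.
K_p = p_Q p_M / (p_N) with p_i = (n_i/n_T)·P.
At X = 0.759: the mole-fraction product g(X) = Π y_i^ν_i = 1.359. Since K_p = g(X)·P^{1}, P = (K_p/g)^(1/1) = (4.27/1.359)^(1/1) = 3.14 atm.

P = 3.14 atm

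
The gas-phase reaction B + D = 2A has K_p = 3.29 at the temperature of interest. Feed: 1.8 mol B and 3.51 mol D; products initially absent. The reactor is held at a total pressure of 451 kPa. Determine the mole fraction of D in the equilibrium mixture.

y_D = 0.447

Basis: 1.8 mol B initially; let X = conversion of B. Extent ξ = 1.8X.
Mole table: n_B = 1.8 − 1.8X; n_D = 3.51 − 1.8X; n_A = 3.6X.
Since Δν = 0, n_T = 5.31 throughout.
Mole fractions y_i = n_i/n_T; K_p = p_A^2 / (p_B p_D) with p_i = y_i·P.
This yields a degree-2 equation in X; solving on (0,1), X = 0.632.
Then n_D = 2.37, n_T = 5.31, so y_D = 0.447.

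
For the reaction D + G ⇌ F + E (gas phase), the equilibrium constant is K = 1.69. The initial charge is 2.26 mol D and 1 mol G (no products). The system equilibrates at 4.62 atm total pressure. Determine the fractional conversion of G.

Take 1 mol G as basis and let X be its fractional conversion, so ξ = X.
Mole table: n_D = 2.26 − X; n_G = 1 − X; n_F = X; n_E = X.
n_T stays at 3.26 (no change in mole number).
Mole fractions y_i = n_i/n_T; K = p_F p_E / (p_D p_G) with p_i = y_i·P.
Equating to 1.69 and solving on 0 < X < 1: X = 0.767.

X = 0.767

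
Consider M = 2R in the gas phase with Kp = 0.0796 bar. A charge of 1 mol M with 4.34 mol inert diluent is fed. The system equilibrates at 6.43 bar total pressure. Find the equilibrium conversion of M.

X = 0.122

Take 1 mol M as basis and let X be its fractional conversion, so ξ = X.
Moles: n_M = 1 − X; n_R = 2X; n_I = 4.34 (inert).
Summing: n_T = 5.34 + X.
With p_i = (n_i/n_T)P, Kp = p_R^2 / (p_M).
Setting this equal to 0.0796 bar and taking the physical root (0 < X < 1) gives X = 0.122.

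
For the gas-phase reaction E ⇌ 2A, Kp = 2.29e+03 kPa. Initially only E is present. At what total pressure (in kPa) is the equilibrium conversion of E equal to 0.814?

P = 292 kPa

Take 1 mol E as basis and let X be its fractional conversion, so ξ = X.
Species balance: n_E = 1 − X; n_A = 2X.
n_T = Σnᵢ = 1 + X.
Kp = p_A^2 / (p_E) with p_i = (n_i/n_T)·P.
At X = 0.814: the mole-fraction product g(X) = Π y_i^ν_i = 7.855. Since Kp = g(X)·P^{1}, P = (Kp/g)^(1/1) = (2.29e+03/7.855)^(1/1) = 292 kPa.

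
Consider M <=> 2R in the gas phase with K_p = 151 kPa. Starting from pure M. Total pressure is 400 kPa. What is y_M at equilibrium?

y_M = 0.546

Take 1 mol M as basis and let X be its fractional conversion, so ξ = X.
Mole table: n_M = 1 − X; n_R = 2X.
Total moles n_T = 1 + X.
y_i = n_i/n_T, p_i = y_i·P. K_p = p_R^2 / (p_M).
Substituting and setting equal to 151 kPa gives a polynomial in X; the root in (0,1) is X = 0.294.
Then n_M = 0.706, n_T = 1.29, so y_M = 0.546.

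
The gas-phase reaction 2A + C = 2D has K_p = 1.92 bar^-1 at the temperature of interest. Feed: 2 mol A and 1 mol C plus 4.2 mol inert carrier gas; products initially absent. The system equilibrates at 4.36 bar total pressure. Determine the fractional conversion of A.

X = 0.452

Basis: 2 mol A initially; let X = conversion of A. Extent ξ = X.
At extent ξ: n_A = 2 − 2X; n_C = 1 − X; n_D = 2X; n_I = 4.2 (inert).
n_T = Σnᵢ = 7.2 − X.
y_i = n_i/n_T, p_i = y_i·P. K_p = p_D^2 / (p_A^2 p_C).
Equating to 1.92 bar^-1 and solving on 0 < X < 1: X = 0.452.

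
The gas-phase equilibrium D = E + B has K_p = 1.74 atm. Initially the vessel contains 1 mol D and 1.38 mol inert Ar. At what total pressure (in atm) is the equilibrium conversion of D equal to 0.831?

P = 1.37 atm

Let X = conversion of D (basis 1 mol D); extent of reaction ξ = X.
Species balance: n_D = 1 − X; n_E = X; n_B = X; n_I = 1.38 (inert).
Total moles n_T = 2.38 + X.
K_p = p_E p_B / (p_D) with p_i = (n_i/n_T)·P.
At X = 0.831: the mole-fraction product g(X) = Π y_i^ν_i = 1.273. Since K_p = g(X)·P^{1}, P = (K_p/g)^(1/1) = (1.74/1.273)^(1/1) = 1.37 atm.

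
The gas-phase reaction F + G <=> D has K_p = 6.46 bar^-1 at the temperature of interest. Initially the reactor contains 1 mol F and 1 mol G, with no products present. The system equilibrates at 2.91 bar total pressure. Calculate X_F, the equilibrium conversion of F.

X = 0.775

Let X = conversion of F (basis 1 mol F); extent of reaction ξ = X.
Moles: n_F = 1 − X; n_G = 1 − X; n_D = X.
Total moles n_T = 2 − X.
With p_i = (n_i/n_T)P, K_p = p_D / (p_F p_G).
This yields a degree-2 equation in X; solving on (0,1), X = 0.775.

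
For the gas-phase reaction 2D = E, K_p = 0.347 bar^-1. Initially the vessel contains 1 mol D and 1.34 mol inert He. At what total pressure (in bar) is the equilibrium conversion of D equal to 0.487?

Take 1 mol D as basis and let X be its fractional conversion, so ξ = 0.5X.
At extent ξ: n_D = 1 − X; n_E = 0.5X; n_I = 1.34 (inert).
Summing: n_T = 2.34 − 0.5X.
K_p = p_E / (p_D^2) with p_i = (n_i/n_T)·P.
At X = 0.487: the mole-fraction product g(X) = Π y_i^ν_i = 1.94. Since K_p = g(X)·P^{-1}, P = (g/K_p)^(1/1) = (1.94/0.347)^(1/1) = 5.59 bar.

P = 5.59 bar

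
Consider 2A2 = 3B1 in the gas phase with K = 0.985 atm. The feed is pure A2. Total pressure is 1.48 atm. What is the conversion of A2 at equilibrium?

X = 0.428

Basis: 1 mol A2 initially; let X = conversion of A2. Extent ξ = 0.5X.
Species balance: n_A2 = 1 − X; n_B1 = 1.5X.
n_T = Σnᵢ = 1 + 0.5X.
With p_i = (n_i/n_T)P, K = p_B1^3 / (p_A2^2).
Setting this equal to 0.985 atm and taking the physical root (0 < X < 1) gives X = 0.428.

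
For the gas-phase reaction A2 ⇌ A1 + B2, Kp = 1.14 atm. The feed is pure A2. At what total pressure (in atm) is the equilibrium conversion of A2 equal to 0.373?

Basis: 1 mol A2 initially; let X = conversion of A2. Extent ξ = X.
Species balance: n_A2 = 1 − X; n_A1 = X; n_B2 = X.
n_T = Σnᵢ = 1 + X.
Kp = p_A1 p_B2 / (p_A2) with p_i = (n_i/n_T)·P.
At X = 0.373: the mole-fraction product g(X) = Π y_i^ν_i = 0.1616. Since Kp = g(X)·P^{1}, P = (Kp/g)^(1/1) = (1.14/0.1616)^(1/1) = 7.05 atm.

P = 7.05 atm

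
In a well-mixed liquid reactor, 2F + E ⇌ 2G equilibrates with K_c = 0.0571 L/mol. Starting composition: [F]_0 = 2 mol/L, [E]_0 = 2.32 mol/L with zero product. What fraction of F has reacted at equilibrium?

Let X = conversion of F; extent ξ = 2X/2 mol/L.
Concentrations: [F] = 2 − 2X; [E] = 2.32 − 1X; [G] = 2X.
K_c = [G]^2 / ([F]^2 [E]).
Solving K_c = 0.0571 for X ∈ (0,1): X = 0.256.

X = 0.256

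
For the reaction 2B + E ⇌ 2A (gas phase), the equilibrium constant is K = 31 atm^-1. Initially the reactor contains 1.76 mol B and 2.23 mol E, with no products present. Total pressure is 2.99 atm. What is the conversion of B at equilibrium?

Take 1.76 mol B as basis and let X be its fractional conversion, so ξ = 0.88X.
Mole table: n_B = 1.76 − 1.76X; n_E = 2.23 − 0.88X; n_A = 1.76X.
n_T = Σnᵢ = 3.99 − 0.88X.
Mole fractions y_i = n_i/n_T; K = p_A^2 / (p_B^2 p_E) with p_i = y_i·P.
This yields a degree-3 equation in X; solving on (0,1), X = 0.867.

X = 0.867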